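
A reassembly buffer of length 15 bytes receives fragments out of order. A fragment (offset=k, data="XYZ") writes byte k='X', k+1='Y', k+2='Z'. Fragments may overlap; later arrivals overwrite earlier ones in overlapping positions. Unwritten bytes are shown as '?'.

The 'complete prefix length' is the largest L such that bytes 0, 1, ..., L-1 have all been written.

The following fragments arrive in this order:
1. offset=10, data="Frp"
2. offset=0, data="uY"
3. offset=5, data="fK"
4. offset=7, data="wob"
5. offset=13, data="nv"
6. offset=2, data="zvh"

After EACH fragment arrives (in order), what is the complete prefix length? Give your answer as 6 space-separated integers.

Answer: 0 2 2 2 2 15

Derivation:
Fragment 1: offset=10 data="Frp" -> buffer=??????????Frp?? -> prefix_len=0
Fragment 2: offset=0 data="uY" -> buffer=uY????????Frp?? -> prefix_len=2
Fragment 3: offset=5 data="fK" -> buffer=uY???fK???Frp?? -> prefix_len=2
Fragment 4: offset=7 data="wob" -> buffer=uY???fKwobFrp?? -> prefix_len=2
Fragment 5: offset=13 data="nv" -> buffer=uY???fKwobFrpnv -> prefix_len=2
Fragment 6: offset=2 data="zvh" -> buffer=uYzvhfKwobFrpnv -> prefix_len=15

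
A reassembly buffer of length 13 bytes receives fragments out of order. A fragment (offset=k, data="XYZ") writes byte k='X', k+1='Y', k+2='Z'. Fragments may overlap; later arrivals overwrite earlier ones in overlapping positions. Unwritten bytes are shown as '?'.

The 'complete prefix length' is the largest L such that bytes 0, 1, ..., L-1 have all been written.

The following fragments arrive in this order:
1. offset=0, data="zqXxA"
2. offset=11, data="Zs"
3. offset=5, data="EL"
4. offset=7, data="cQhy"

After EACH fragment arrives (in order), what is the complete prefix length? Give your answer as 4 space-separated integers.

Fragment 1: offset=0 data="zqXxA" -> buffer=zqXxA???????? -> prefix_len=5
Fragment 2: offset=11 data="Zs" -> buffer=zqXxA??????Zs -> prefix_len=5
Fragment 3: offset=5 data="EL" -> buffer=zqXxAEL????Zs -> prefix_len=7
Fragment 4: offset=7 data="cQhy" -> buffer=zqXxAELcQhyZs -> prefix_len=13

Answer: 5 5 7 13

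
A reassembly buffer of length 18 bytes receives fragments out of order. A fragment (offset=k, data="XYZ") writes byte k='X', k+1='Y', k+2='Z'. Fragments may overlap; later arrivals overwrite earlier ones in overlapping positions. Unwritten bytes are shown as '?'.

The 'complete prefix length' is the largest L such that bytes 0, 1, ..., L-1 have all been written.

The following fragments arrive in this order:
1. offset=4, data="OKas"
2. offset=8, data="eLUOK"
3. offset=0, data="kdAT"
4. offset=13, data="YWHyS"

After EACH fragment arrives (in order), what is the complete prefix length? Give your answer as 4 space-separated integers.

Fragment 1: offset=4 data="OKas" -> buffer=????OKas?????????? -> prefix_len=0
Fragment 2: offset=8 data="eLUOK" -> buffer=????OKaseLUOK????? -> prefix_len=0
Fragment 3: offset=0 data="kdAT" -> buffer=kdATOKaseLUOK????? -> prefix_len=13
Fragment 4: offset=13 data="YWHyS" -> buffer=kdATOKaseLUOKYWHyS -> prefix_len=18

Answer: 0 0 13 18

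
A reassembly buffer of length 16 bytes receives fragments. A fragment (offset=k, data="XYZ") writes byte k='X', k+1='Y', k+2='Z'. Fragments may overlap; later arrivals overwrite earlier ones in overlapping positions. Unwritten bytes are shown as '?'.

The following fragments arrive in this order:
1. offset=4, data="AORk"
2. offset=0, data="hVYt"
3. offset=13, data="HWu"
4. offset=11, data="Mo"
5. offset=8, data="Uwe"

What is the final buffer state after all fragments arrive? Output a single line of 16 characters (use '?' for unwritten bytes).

Answer: hVYtAORkUweMoHWu

Derivation:
Fragment 1: offset=4 data="AORk" -> buffer=????AORk????????
Fragment 2: offset=0 data="hVYt" -> buffer=hVYtAORk????????
Fragment 3: offset=13 data="HWu" -> buffer=hVYtAORk?????HWu
Fragment 4: offset=11 data="Mo" -> buffer=hVYtAORk???MoHWu
Fragment 5: offset=8 data="Uwe" -> buffer=hVYtAORkUweMoHWu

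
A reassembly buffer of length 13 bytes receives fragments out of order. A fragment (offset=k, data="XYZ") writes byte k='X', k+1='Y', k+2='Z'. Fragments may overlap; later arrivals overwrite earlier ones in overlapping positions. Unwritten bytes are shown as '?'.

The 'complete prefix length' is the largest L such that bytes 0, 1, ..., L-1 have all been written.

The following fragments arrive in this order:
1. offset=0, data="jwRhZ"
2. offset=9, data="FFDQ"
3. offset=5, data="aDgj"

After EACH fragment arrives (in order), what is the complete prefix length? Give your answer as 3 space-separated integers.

Answer: 5 5 13

Derivation:
Fragment 1: offset=0 data="jwRhZ" -> buffer=jwRhZ???????? -> prefix_len=5
Fragment 2: offset=9 data="FFDQ" -> buffer=jwRhZ????FFDQ -> prefix_len=5
Fragment 3: offset=5 data="aDgj" -> buffer=jwRhZaDgjFFDQ -> prefix_len=13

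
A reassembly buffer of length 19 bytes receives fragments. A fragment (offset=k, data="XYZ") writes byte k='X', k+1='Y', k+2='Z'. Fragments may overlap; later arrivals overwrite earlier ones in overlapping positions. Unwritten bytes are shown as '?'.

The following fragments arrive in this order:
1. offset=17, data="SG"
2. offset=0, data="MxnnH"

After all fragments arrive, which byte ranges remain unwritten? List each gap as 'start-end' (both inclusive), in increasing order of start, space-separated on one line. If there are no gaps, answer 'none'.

Answer: 5-16

Derivation:
Fragment 1: offset=17 len=2
Fragment 2: offset=0 len=5
Gaps: 5-16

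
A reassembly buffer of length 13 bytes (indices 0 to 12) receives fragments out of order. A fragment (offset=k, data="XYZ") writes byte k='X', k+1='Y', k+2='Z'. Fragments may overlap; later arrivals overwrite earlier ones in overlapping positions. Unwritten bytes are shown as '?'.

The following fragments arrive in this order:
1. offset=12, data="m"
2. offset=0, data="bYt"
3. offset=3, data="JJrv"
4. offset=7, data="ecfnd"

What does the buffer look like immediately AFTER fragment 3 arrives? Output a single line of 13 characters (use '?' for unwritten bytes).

Fragment 1: offset=12 data="m" -> buffer=????????????m
Fragment 2: offset=0 data="bYt" -> buffer=bYt?????????m
Fragment 3: offset=3 data="JJrv" -> buffer=bYtJJrv?????m

Answer: bYtJJrv?????m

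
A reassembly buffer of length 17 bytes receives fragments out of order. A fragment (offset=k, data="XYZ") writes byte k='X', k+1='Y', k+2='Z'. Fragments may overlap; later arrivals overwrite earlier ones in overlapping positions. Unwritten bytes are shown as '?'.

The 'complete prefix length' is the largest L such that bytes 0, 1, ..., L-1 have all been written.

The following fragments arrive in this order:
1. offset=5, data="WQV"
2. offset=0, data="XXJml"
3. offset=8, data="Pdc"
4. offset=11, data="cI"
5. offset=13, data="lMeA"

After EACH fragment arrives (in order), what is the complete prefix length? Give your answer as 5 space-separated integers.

Fragment 1: offset=5 data="WQV" -> buffer=?????WQV????????? -> prefix_len=0
Fragment 2: offset=0 data="XXJml" -> buffer=XXJmlWQV????????? -> prefix_len=8
Fragment 3: offset=8 data="Pdc" -> buffer=XXJmlWQVPdc?????? -> prefix_len=11
Fragment 4: offset=11 data="cI" -> buffer=XXJmlWQVPdccI???? -> prefix_len=13
Fragment 5: offset=13 data="lMeA" -> buffer=XXJmlWQVPdccIlMeA -> prefix_len=17

Answer: 0 8 11 13 17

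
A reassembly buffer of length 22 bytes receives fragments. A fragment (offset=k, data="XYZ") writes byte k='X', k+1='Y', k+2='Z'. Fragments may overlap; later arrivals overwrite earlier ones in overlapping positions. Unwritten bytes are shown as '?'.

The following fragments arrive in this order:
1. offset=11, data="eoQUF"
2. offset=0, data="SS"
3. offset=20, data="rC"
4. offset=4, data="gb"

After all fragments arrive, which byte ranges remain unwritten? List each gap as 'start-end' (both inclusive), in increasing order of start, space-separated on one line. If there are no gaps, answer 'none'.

Fragment 1: offset=11 len=5
Fragment 2: offset=0 len=2
Fragment 3: offset=20 len=2
Fragment 4: offset=4 len=2
Gaps: 2-3 6-10 16-19

Answer: 2-3 6-10 16-19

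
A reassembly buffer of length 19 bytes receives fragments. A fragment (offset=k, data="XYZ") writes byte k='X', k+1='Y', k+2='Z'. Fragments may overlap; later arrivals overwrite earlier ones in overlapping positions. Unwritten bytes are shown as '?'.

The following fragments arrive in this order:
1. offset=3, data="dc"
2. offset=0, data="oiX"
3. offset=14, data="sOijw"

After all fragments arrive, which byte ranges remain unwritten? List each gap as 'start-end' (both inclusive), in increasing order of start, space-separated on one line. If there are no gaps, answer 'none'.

Fragment 1: offset=3 len=2
Fragment 2: offset=0 len=3
Fragment 3: offset=14 len=5
Gaps: 5-13

Answer: 5-13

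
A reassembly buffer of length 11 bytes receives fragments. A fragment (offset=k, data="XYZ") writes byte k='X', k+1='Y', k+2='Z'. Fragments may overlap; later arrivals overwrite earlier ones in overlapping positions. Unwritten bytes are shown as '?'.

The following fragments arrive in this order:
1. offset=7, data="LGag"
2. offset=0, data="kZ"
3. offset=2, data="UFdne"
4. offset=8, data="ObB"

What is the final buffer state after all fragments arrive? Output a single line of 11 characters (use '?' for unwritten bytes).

Answer: kZUFdneLObB

Derivation:
Fragment 1: offset=7 data="LGag" -> buffer=???????LGag
Fragment 2: offset=0 data="kZ" -> buffer=kZ?????LGag
Fragment 3: offset=2 data="UFdne" -> buffer=kZUFdneLGag
Fragment 4: offset=8 data="ObB" -> buffer=kZUFdneLObB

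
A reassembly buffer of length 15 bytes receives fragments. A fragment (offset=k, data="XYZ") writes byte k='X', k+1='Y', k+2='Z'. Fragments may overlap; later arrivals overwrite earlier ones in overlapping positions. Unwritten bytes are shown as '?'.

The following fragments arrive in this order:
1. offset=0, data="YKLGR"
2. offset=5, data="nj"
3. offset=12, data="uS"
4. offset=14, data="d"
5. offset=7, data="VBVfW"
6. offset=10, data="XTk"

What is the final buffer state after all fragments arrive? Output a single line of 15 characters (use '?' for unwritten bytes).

Answer: YKLGRnjVBVXTkSd

Derivation:
Fragment 1: offset=0 data="YKLGR" -> buffer=YKLGR??????????
Fragment 2: offset=5 data="nj" -> buffer=YKLGRnj????????
Fragment 3: offset=12 data="uS" -> buffer=YKLGRnj?????uS?
Fragment 4: offset=14 data="d" -> buffer=YKLGRnj?????uSd
Fragment 5: offset=7 data="VBVfW" -> buffer=YKLGRnjVBVfWuSd
Fragment 6: offset=10 data="XTk" -> buffer=YKLGRnjVBVXTkSd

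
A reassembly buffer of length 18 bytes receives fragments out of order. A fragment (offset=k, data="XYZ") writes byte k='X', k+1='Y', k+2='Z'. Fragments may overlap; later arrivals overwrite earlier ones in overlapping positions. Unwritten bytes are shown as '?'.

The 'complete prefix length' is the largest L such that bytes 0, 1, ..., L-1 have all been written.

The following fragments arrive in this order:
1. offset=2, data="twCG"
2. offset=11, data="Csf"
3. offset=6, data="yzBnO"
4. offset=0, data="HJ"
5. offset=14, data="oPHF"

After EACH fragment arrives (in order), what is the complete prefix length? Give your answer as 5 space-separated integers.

Fragment 1: offset=2 data="twCG" -> buffer=??twCG???????????? -> prefix_len=0
Fragment 2: offset=11 data="Csf" -> buffer=??twCG?????Csf???? -> prefix_len=0
Fragment 3: offset=6 data="yzBnO" -> buffer=??twCGyzBnOCsf???? -> prefix_len=0
Fragment 4: offset=0 data="HJ" -> buffer=HJtwCGyzBnOCsf???? -> prefix_len=14
Fragment 5: offset=14 data="oPHF" -> buffer=HJtwCGyzBnOCsfoPHF -> prefix_len=18

Answer: 0 0 0 14 18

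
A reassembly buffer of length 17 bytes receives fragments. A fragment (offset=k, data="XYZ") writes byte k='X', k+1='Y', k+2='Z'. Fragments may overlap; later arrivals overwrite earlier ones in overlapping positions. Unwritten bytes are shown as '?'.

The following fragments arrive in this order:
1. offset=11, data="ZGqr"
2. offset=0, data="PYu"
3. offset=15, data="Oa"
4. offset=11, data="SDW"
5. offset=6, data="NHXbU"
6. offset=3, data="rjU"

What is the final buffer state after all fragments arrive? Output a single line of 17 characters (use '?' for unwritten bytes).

Answer: PYurjUNHXbUSDWrOa

Derivation:
Fragment 1: offset=11 data="ZGqr" -> buffer=???????????ZGqr??
Fragment 2: offset=0 data="PYu" -> buffer=PYu????????ZGqr??
Fragment 3: offset=15 data="Oa" -> buffer=PYu????????ZGqrOa
Fragment 4: offset=11 data="SDW" -> buffer=PYu????????SDWrOa
Fragment 5: offset=6 data="NHXbU" -> buffer=PYu???NHXbUSDWrOa
Fragment 6: offset=3 data="rjU" -> buffer=PYurjUNHXbUSDWrOa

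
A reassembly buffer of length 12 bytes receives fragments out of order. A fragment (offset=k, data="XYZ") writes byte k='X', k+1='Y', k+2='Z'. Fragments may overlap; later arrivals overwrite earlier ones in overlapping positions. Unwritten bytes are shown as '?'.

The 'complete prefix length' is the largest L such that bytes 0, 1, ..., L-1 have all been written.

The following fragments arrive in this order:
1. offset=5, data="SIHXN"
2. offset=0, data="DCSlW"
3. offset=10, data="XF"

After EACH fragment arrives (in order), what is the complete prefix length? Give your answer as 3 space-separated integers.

Answer: 0 10 12

Derivation:
Fragment 1: offset=5 data="SIHXN" -> buffer=?????SIHXN?? -> prefix_len=0
Fragment 2: offset=0 data="DCSlW" -> buffer=DCSlWSIHXN?? -> prefix_len=10
Fragment 3: offset=10 data="XF" -> buffer=DCSlWSIHXNXF -> prefix_len=12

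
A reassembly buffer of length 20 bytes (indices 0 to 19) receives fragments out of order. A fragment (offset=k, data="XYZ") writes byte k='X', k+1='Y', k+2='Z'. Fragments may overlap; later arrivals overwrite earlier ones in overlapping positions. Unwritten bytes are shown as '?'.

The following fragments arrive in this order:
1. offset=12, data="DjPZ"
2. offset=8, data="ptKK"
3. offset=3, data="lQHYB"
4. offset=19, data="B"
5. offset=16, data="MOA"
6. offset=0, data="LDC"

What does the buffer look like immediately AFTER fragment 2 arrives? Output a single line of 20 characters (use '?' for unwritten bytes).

Fragment 1: offset=12 data="DjPZ" -> buffer=????????????DjPZ????
Fragment 2: offset=8 data="ptKK" -> buffer=????????ptKKDjPZ????

Answer: ????????ptKKDjPZ????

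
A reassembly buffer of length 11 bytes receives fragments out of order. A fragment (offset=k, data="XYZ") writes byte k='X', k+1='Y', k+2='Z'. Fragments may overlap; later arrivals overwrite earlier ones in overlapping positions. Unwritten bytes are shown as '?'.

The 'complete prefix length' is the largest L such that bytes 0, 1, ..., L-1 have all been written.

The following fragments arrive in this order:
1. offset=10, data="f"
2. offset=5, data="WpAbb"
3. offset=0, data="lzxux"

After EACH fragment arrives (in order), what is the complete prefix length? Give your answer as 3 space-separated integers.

Fragment 1: offset=10 data="f" -> buffer=??????????f -> prefix_len=0
Fragment 2: offset=5 data="WpAbb" -> buffer=?????WpAbbf -> prefix_len=0
Fragment 3: offset=0 data="lzxux" -> buffer=lzxuxWpAbbf -> prefix_len=11

Answer: 0 0 11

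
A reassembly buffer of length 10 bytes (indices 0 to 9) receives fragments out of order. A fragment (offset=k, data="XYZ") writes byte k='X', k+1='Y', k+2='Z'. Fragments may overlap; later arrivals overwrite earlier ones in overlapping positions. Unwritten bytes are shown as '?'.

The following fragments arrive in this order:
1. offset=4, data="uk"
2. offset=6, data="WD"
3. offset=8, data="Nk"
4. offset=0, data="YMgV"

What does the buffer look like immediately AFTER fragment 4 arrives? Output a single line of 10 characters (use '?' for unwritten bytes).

Fragment 1: offset=4 data="uk" -> buffer=????uk????
Fragment 2: offset=6 data="WD" -> buffer=????ukWD??
Fragment 3: offset=8 data="Nk" -> buffer=????ukWDNk
Fragment 4: offset=0 data="YMgV" -> buffer=YMgVukWDNk

Answer: YMgVukWDNk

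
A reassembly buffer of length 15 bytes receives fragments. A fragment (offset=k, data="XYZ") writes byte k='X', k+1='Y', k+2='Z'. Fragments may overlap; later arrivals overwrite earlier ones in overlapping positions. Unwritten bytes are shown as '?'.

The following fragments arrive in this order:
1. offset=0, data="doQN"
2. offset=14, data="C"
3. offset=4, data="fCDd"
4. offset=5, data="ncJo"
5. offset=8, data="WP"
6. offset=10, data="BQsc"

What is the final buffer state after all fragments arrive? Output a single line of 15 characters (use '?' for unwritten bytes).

Answer: doQNfncJWPBQscC

Derivation:
Fragment 1: offset=0 data="doQN" -> buffer=doQN???????????
Fragment 2: offset=14 data="C" -> buffer=doQN??????????C
Fragment 3: offset=4 data="fCDd" -> buffer=doQNfCDd??????C
Fragment 4: offset=5 data="ncJo" -> buffer=doQNfncJo?????C
Fragment 5: offset=8 data="WP" -> buffer=doQNfncJWP????C
Fragment 6: offset=10 data="BQsc" -> buffer=doQNfncJWPBQscC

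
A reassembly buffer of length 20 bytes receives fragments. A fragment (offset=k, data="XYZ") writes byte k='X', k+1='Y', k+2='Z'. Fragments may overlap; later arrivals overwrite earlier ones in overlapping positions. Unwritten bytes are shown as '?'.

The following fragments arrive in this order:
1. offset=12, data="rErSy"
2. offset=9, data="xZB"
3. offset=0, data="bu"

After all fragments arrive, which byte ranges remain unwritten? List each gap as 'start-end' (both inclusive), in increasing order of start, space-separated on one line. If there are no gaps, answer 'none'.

Fragment 1: offset=12 len=5
Fragment 2: offset=9 len=3
Fragment 3: offset=0 len=2
Gaps: 2-8 17-19

Answer: 2-8 17-19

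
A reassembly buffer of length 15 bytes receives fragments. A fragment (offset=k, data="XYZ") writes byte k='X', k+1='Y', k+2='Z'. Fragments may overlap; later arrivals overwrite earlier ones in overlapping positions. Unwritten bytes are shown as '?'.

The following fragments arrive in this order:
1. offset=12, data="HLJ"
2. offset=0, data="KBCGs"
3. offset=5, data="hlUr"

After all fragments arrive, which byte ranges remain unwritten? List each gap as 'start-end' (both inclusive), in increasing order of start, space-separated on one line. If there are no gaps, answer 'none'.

Answer: 9-11

Derivation:
Fragment 1: offset=12 len=3
Fragment 2: offset=0 len=5
Fragment 3: offset=5 len=4
Gaps: 9-11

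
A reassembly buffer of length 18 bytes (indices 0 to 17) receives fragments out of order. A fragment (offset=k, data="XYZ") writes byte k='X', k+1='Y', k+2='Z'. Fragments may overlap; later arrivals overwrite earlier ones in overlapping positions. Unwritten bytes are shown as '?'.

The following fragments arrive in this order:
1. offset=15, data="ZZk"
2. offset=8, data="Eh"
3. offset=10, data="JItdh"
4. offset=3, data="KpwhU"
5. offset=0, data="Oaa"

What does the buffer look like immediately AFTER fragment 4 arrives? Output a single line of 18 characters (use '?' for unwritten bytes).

Fragment 1: offset=15 data="ZZk" -> buffer=???????????????ZZk
Fragment 2: offset=8 data="Eh" -> buffer=????????Eh?????ZZk
Fragment 3: offset=10 data="JItdh" -> buffer=????????EhJItdhZZk
Fragment 4: offset=3 data="KpwhU" -> buffer=???KpwhUEhJItdhZZk

Answer: ???KpwhUEhJItdhZZk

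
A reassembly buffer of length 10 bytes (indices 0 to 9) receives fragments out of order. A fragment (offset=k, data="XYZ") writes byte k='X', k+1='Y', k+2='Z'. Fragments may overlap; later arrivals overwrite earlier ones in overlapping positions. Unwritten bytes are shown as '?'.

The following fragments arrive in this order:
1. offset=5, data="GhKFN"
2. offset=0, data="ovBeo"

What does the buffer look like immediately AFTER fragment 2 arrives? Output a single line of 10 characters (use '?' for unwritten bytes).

Answer: ovBeoGhKFN

Derivation:
Fragment 1: offset=5 data="GhKFN" -> buffer=?????GhKFN
Fragment 2: offset=0 data="ovBeo" -> buffer=ovBeoGhKFN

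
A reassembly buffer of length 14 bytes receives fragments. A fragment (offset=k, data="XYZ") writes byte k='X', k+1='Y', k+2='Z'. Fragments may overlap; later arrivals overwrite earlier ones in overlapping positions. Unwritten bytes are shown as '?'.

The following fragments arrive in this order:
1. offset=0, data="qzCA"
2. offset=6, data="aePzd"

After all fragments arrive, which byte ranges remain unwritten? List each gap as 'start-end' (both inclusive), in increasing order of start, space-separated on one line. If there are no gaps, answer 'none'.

Fragment 1: offset=0 len=4
Fragment 2: offset=6 len=5
Gaps: 4-5 11-13

Answer: 4-5 11-13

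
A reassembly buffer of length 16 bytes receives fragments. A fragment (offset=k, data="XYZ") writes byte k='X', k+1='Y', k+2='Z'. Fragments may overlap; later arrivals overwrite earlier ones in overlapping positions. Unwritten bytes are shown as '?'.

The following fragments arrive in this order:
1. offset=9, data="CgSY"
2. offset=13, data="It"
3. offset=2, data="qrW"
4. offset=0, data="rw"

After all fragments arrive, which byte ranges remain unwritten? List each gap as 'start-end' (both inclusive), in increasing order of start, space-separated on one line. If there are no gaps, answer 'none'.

Answer: 5-8 15-15

Derivation:
Fragment 1: offset=9 len=4
Fragment 2: offset=13 len=2
Fragment 3: offset=2 len=3
Fragment 4: offset=0 len=2
Gaps: 5-8 15-15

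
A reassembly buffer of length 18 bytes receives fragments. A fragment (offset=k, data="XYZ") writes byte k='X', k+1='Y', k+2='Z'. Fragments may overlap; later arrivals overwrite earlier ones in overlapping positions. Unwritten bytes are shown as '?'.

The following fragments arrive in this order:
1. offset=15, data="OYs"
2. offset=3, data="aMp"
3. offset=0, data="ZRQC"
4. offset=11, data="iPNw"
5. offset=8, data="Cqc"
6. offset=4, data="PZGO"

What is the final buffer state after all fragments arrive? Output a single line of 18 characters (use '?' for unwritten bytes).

Fragment 1: offset=15 data="OYs" -> buffer=???????????????OYs
Fragment 2: offset=3 data="aMp" -> buffer=???aMp?????????OYs
Fragment 3: offset=0 data="ZRQC" -> buffer=ZRQCMp?????????OYs
Fragment 4: offset=11 data="iPNw" -> buffer=ZRQCMp?????iPNwOYs
Fragment 5: offset=8 data="Cqc" -> buffer=ZRQCMp??CqciPNwOYs
Fragment 6: offset=4 data="PZGO" -> buffer=ZRQCPZGOCqciPNwOYs

Answer: ZRQCPZGOCqciPNwOYs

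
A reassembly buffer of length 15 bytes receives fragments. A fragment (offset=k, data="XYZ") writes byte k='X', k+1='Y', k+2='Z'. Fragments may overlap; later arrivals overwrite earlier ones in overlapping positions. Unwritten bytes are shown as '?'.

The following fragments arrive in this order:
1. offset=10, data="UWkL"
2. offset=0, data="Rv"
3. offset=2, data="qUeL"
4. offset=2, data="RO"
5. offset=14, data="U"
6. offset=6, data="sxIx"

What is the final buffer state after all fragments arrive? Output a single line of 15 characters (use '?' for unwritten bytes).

Answer: RvROeLsxIxUWkLU

Derivation:
Fragment 1: offset=10 data="UWkL" -> buffer=??????????UWkL?
Fragment 2: offset=0 data="Rv" -> buffer=Rv????????UWkL?
Fragment 3: offset=2 data="qUeL" -> buffer=RvqUeL????UWkL?
Fragment 4: offset=2 data="RO" -> buffer=RvROeL????UWkL?
Fragment 5: offset=14 data="U" -> buffer=RvROeL????UWkLU
Fragment 6: offset=6 data="sxIx" -> buffer=RvROeLsxIxUWkLU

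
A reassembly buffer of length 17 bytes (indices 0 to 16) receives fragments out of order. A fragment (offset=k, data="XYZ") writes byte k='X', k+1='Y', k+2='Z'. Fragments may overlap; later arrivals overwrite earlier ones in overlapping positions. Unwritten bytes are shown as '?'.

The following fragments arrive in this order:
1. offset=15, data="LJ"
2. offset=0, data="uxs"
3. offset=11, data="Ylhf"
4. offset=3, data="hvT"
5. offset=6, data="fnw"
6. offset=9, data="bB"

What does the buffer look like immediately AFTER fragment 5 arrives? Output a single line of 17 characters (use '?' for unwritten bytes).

Fragment 1: offset=15 data="LJ" -> buffer=???????????????LJ
Fragment 2: offset=0 data="uxs" -> buffer=uxs????????????LJ
Fragment 3: offset=11 data="Ylhf" -> buffer=uxs????????YlhfLJ
Fragment 4: offset=3 data="hvT" -> buffer=uxshvT?????YlhfLJ
Fragment 5: offset=6 data="fnw" -> buffer=uxshvTfnw??YlhfLJ

Answer: uxshvTfnw??YlhfLJ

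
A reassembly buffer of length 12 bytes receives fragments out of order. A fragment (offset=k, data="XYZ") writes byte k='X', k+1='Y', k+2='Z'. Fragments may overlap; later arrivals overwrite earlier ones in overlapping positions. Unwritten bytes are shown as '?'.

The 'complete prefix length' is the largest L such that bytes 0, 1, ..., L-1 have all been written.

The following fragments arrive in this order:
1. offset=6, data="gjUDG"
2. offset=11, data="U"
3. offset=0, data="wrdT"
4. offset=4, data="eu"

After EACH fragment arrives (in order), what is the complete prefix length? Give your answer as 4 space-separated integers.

Fragment 1: offset=6 data="gjUDG" -> buffer=??????gjUDG? -> prefix_len=0
Fragment 2: offset=11 data="U" -> buffer=??????gjUDGU -> prefix_len=0
Fragment 3: offset=0 data="wrdT" -> buffer=wrdT??gjUDGU -> prefix_len=4
Fragment 4: offset=4 data="eu" -> buffer=wrdTeugjUDGU -> prefix_len=12

Answer: 0 0 4 12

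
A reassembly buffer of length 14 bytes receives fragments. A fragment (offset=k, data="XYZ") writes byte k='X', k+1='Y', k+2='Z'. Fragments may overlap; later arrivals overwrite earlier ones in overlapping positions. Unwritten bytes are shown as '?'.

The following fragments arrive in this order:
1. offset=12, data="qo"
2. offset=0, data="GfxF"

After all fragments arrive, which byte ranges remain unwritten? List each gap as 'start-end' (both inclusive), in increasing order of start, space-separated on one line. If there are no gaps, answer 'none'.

Fragment 1: offset=12 len=2
Fragment 2: offset=0 len=4
Gaps: 4-11

Answer: 4-11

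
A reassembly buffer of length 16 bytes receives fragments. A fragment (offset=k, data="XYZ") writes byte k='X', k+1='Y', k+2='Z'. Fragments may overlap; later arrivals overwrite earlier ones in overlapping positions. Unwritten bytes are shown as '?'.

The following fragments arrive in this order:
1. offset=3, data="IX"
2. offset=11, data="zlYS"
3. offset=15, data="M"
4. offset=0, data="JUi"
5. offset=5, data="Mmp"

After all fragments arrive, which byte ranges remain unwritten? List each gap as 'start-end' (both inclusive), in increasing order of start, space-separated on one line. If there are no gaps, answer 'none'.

Fragment 1: offset=3 len=2
Fragment 2: offset=11 len=4
Fragment 3: offset=15 len=1
Fragment 4: offset=0 len=3
Fragment 5: offset=5 len=3
Gaps: 8-10

Answer: 8-10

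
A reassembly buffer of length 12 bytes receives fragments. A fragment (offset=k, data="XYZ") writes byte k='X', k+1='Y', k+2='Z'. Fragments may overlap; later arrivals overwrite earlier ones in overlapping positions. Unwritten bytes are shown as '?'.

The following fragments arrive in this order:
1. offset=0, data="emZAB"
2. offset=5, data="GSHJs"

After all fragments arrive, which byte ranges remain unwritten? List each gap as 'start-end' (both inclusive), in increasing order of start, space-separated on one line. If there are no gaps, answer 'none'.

Fragment 1: offset=0 len=5
Fragment 2: offset=5 len=5
Gaps: 10-11

Answer: 10-11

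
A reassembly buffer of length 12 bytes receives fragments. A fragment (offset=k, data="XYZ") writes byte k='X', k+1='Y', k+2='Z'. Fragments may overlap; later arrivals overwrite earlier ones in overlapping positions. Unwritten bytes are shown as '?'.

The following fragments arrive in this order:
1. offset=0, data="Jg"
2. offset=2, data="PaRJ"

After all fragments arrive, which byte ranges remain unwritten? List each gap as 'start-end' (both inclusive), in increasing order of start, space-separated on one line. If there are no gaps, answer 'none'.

Fragment 1: offset=0 len=2
Fragment 2: offset=2 len=4
Gaps: 6-11

Answer: 6-11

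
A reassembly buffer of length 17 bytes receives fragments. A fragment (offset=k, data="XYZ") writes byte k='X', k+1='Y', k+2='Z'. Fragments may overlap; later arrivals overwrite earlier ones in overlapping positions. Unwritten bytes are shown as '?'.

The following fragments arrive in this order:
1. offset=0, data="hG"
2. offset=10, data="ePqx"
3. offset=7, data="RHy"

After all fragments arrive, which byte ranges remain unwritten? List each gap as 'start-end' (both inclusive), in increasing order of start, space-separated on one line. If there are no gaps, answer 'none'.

Fragment 1: offset=0 len=2
Fragment 2: offset=10 len=4
Fragment 3: offset=7 len=3
Gaps: 2-6 14-16

Answer: 2-6 14-16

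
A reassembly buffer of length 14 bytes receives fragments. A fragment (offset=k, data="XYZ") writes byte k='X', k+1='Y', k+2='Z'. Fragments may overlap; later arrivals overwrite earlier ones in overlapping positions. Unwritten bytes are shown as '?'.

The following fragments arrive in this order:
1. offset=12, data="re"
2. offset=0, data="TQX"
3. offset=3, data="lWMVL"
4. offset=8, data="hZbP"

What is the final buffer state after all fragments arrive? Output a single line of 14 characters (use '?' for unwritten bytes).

Answer: TQXlWMVLhZbPre

Derivation:
Fragment 1: offset=12 data="re" -> buffer=????????????re
Fragment 2: offset=0 data="TQX" -> buffer=TQX?????????re
Fragment 3: offset=3 data="lWMVL" -> buffer=TQXlWMVL????re
Fragment 4: offset=8 data="hZbP" -> buffer=TQXlWMVLhZbPre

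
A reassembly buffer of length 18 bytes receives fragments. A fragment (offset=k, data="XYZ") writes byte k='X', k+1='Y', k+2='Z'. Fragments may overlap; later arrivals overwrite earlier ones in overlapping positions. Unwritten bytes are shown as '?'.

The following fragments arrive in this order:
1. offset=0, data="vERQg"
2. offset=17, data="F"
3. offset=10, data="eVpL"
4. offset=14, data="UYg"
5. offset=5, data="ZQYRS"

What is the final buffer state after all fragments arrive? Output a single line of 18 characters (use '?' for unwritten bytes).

Answer: vERQgZQYRSeVpLUYgF

Derivation:
Fragment 1: offset=0 data="vERQg" -> buffer=vERQg?????????????
Fragment 2: offset=17 data="F" -> buffer=vERQg????????????F
Fragment 3: offset=10 data="eVpL" -> buffer=vERQg?????eVpL???F
Fragment 4: offset=14 data="UYg" -> buffer=vERQg?????eVpLUYgF
Fragment 5: offset=5 data="ZQYRS" -> buffer=vERQgZQYRSeVpLUYgF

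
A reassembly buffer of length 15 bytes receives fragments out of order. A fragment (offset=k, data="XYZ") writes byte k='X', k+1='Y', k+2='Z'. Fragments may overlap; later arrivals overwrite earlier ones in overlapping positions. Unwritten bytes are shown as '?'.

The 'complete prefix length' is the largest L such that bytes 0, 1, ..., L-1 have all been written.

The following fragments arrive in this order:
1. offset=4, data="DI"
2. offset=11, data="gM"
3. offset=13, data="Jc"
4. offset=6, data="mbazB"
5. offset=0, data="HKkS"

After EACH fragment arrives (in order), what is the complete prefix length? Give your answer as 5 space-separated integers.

Fragment 1: offset=4 data="DI" -> buffer=????DI????????? -> prefix_len=0
Fragment 2: offset=11 data="gM" -> buffer=????DI?????gM?? -> prefix_len=0
Fragment 3: offset=13 data="Jc" -> buffer=????DI?????gMJc -> prefix_len=0
Fragment 4: offset=6 data="mbazB" -> buffer=????DImbazBgMJc -> prefix_len=0
Fragment 5: offset=0 data="HKkS" -> buffer=HKkSDImbazBgMJc -> prefix_len=15

Answer: 0 0 0 0 15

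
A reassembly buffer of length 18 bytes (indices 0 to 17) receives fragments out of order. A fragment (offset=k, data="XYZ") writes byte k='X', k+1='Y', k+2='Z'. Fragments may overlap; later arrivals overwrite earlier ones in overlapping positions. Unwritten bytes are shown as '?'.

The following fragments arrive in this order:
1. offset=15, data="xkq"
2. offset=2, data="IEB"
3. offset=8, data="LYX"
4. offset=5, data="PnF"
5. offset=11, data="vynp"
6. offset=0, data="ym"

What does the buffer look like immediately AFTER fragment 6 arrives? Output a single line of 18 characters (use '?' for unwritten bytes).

Answer: ymIEBPnFLYXvynpxkq

Derivation:
Fragment 1: offset=15 data="xkq" -> buffer=???????????????xkq
Fragment 2: offset=2 data="IEB" -> buffer=??IEB??????????xkq
Fragment 3: offset=8 data="LYX" -> buffer=??IEB???LYX????xkq
Fragment 4: offset=5 data="PnF" -> buffer=??IEBPnFLYX????xkq
Fragment 5: offset=11 data="vynp" -> buffer=??IEBPnFLYXvynpxkq
Fragment 6: offset=0 data="ym" -> buffer=ymIEBPnFLYXvynpxkq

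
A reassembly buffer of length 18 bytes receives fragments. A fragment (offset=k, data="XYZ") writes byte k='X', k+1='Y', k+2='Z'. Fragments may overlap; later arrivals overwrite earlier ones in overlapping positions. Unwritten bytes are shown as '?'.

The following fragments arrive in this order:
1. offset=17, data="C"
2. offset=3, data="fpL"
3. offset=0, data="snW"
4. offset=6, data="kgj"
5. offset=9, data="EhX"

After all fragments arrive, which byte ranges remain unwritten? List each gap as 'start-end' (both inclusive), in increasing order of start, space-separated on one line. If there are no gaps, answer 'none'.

Fragment 1: offset=17 len=1
Fragment 2: offset=3 len=3
Fragment 3: offset=0 len=3
Fragment 4: offset=6 len=3
Fragment 5: offset=9 len=3
Gaps: 12-16

Answer: 12-16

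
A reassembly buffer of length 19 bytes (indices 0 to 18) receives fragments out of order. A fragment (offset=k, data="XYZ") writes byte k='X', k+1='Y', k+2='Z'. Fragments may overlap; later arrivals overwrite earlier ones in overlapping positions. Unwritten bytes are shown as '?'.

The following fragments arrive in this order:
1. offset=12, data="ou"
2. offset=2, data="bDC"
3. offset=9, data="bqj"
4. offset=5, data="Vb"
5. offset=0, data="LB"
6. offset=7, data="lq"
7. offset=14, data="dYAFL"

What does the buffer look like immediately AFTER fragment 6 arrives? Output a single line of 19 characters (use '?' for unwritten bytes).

Answer: LBbDCVblqbqjou?????

Derivation:
Fragment 1: offset=12 data="ou" -> buffer=????????????ou?????
Fragment 2: offset=2 data="bDC" -> buffer=??bDC???????ou?????
Fragment 3: offset=9 data="bqj" -> buffer=??bDC????bqjou?????
Fragment 4: offset=5 data="Vb" -> buffer=??bDCVb??bqjou?????
Fragment 5: offset=0 data="LB" -> buffer=LBbDCVb??bqjou?????
Fragment 6: offset=7 data="lq" -> buffer=LBbDCVblqbqjou?????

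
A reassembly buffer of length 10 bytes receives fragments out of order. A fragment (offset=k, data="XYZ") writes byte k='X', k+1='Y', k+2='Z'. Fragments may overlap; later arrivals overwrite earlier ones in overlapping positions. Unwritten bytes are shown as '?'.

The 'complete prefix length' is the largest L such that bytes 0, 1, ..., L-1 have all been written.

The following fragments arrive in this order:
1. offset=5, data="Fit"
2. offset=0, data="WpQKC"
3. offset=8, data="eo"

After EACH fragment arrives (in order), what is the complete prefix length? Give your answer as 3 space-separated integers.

Answer: 0 8 10

Derivation:
Fragment 1: offset=5 data="Fit" -> buffer=?????Fit?? -> prefix_len=0
Fragment 2: offset=0 data="WpQKC" -> buffer=WpQKCFit?? -> prefix_len=8
Fragment 3: offset=8 data="eo" -> buffer=WpQKCFiteo -> prefix_len=10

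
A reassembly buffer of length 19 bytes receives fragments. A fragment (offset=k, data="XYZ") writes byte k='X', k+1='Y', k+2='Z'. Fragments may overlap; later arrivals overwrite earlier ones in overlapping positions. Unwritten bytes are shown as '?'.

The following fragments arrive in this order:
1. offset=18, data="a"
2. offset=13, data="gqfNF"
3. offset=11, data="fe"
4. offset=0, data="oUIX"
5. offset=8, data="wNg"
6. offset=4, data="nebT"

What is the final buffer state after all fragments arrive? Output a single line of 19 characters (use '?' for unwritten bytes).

Answer: oUIXnebTwNgfegqfNFa

Derivation:
Fragment 1: offset=18 data="a" -> buffer=??????????????????a
Fragment 2: offset=13 data="gqfNF" -> buffer=?????????????gqfNFa
Fragment 3: offset=11 data="fe" -> buffer=???????????fegqfNFa
Fragment 4: offset=0 data="oUIX" -> buffer=oUIX???????fegqfNFa
Fragment 5: offset=8 data="wNg" -> buffer=oUIX????wNgfegqfNFa
Fragment 6: offset=4 data="nebT" -> buffer=oUIXnebTwNgfegqfNFa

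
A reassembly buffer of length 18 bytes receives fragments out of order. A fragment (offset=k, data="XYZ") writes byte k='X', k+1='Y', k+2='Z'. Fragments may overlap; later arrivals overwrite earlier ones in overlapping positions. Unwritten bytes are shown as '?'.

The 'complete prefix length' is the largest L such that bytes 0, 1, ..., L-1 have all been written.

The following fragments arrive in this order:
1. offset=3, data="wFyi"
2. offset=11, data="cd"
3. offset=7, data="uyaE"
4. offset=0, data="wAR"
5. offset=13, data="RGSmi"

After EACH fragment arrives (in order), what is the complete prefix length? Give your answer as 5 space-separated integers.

Answer: 0 0 0 13 18

Derivation:
Fragment 1: offset=3 data="wFyi" -> buffer=???wFyi??????????? -> prefix_len=0
Fragment 2: offset=11 data="cd" -> buffer=???wFyi????cd????? -> prefix_len=0
Fragment 3: offset=7 data="uyaE" -> buffer=???wFyiuyaEcd????? -> prefix_len=0
Fragment 4: offset=0 data="wAR" -> buffer=wARwFyiuyaEcd????? -> prefix_len=13
Fragment 5: offset=13 data="RGSmi" -> buffer=wARwFyiuyaEcdRGSmi -> prefix_len=18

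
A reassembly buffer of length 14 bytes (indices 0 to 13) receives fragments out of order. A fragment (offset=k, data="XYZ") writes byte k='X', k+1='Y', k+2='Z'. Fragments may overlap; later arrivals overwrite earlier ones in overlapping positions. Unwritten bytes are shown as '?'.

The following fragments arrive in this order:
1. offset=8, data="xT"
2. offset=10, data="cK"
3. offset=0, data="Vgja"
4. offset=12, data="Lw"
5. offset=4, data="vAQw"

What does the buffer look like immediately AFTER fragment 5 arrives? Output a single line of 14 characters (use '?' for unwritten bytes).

Fragment 1: offset=8 data="xT" -> buffer=????????xT????
Fragment 2: offset=10 data="cK" -> buffer=????????xTcK??
Fragment 3: offset=0 data="Vgja" -> buffer=Vgja????xTcK??
Fragment 4: offset=12 data="Lw" -> buffer=Vgja????xTcKLw
Fragment 5: offset=4 data="vAQw" -> buffer=VgjavAQwxTcKLw

Answer: VgjavAQwxTcKLw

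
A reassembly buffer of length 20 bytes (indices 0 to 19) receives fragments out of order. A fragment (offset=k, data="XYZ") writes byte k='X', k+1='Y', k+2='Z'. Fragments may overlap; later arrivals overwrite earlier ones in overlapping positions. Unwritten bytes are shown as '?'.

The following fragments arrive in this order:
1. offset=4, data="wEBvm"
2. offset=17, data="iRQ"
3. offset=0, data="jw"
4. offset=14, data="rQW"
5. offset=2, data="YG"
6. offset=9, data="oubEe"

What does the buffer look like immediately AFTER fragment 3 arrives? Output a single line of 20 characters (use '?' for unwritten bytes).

Answer: jw??wEBvm????????iRQ

Derivation:
Fragment 1: offset=4 data="wEBvm" -> buffer=????wEBvm???????????
Fragment 2: offset=17 data="iRQ" -> buffer=????wEBvm????????iRQ
Fragment 3: offset=0 data="jw" -> buffer=jw??wEBvm????????iRQ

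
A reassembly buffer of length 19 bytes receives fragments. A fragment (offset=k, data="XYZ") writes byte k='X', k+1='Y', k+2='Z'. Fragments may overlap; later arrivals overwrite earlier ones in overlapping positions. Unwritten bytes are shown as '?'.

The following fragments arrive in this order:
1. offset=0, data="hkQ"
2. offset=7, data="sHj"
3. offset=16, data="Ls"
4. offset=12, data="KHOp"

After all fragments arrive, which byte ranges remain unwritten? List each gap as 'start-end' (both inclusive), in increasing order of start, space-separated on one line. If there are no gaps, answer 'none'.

Answer: 3-6 10-11 18-18

Derivation:
Fragment 1: offset=0 len=3
Fragment 2: offset=7 len=3
Fragment 3: offset=16 len=2
Fragment 4: offset=12 len=4
Gaps: 3-6 10-11 18-18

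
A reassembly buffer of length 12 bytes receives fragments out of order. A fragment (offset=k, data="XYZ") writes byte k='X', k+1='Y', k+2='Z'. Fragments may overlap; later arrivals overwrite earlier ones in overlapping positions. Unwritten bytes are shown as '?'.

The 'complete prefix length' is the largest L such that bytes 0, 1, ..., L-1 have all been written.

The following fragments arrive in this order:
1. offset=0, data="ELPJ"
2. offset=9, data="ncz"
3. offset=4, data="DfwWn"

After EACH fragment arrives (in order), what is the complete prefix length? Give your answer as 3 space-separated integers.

Fragment 1: offset=0 data="ELPJ" -> buffer=ELPJ???????? -> prefix_len=4
Fragment 2: offset=9 data="ncz" -> buffer=ELPJ?????ncz -> prefix_len=4
Fragment 3: offset=4 data="DfwWn" -> buffer=ELPJDfwWnncz -> prefix_len=12

Answer: 4 4 12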